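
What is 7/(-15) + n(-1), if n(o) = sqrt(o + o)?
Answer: -7/15 + I*sqrt(2) ≈ -0.46667 + 1.4142*I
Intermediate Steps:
n(o) = sqrt(2)*sqrt(o) (n(o) = sqrt(2*o) = sqrt(2)*sqrt(o))
7/(-15) + n(-1) = 7/(-15) + sqrt(2)*sqrt(-1) = -1/15*7 + sqrt(2)*I = -7/15 + I*sqrt(2)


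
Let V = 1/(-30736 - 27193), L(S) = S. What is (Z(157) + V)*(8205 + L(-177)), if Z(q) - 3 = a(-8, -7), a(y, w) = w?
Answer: -1860224076/57929 ≈ -32112.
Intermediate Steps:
Z(q) = -4 (Z(q) = 3 - 7 = -4)
V = -1/57929 (V = 1/(-57929) = -1/57929 ≈ -1.7263e-5)
(Z(157) + V)*(8205 + L(-177)) = (-4 - 1/57929)*(8205 - 177) = -231717/57929*8028 = -1860224076/57929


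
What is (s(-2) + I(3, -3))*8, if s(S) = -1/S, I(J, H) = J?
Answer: 28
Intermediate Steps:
(s(-2) + I(3, -3))*8 = (-1/(-2) + 3)*8 = (-1*(-1/2) + 3)*8 = (1/2 + 3)*8 = (7/2)*8 = 28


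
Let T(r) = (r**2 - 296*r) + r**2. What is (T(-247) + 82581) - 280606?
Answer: -2895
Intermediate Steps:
T(r) = -296*r + 2*r**2
(T(-247) + 82581) - 280606 = (2*(-247)*(-148 - 247) + 82581) - 280606 = (2*(-247)*(-395) + 82581) - 280606 = (195130 + 82581) - 280606 = 277711 - 280606 = -2895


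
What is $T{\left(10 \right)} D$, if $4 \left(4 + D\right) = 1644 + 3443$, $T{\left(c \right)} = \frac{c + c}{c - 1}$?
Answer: $\frac{25355}{9} \approx 2817.2$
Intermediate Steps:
$T{\left(c \right)} = \frac{2 c}{-1 + c}$
$D = \frac{5071}{4}$ ($D = -4 + \frac{1644 + 3443}{4} = -4 + \frac{1}{4} \cdot 5087 = -4 + \frac{5087}{4} = \frac{5071}{4} \approx 1267.8$)
$T{\left(10 \right)} D = 2 \cdot 10 \frac{1}{-1 + 10} \cdot \frac{5071}{4} = 2 \cdot 10 \cdot \frac{1}{9} \cdot \frac{5071}{4} = \frac{20}{9} \cdot \frac{5071}{4} = \frac{25355}{9}$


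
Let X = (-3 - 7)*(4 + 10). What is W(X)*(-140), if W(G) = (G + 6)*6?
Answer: 112560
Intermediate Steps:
X = -140 (X = -10*14 = -140)
W(G) = 36 + 6*G (W(G) = (6 + G)*6 = 36 + 6*G)
W(X)*(-140) = (36 + 6*(-140))*(-140) = (36 - 840)*(-140) = -804*(-140) = 112560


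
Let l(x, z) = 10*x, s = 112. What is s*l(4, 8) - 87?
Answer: 4393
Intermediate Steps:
s*l(4, 8) - 87 = 112*(10*4) - 87 = 112*40 - 87 = 4480 - 87 = 4393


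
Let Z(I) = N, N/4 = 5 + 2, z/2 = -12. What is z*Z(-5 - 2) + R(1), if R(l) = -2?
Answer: -674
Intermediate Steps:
z = -24 (z = 2*(-12) = -24)
N = 28 (N = 4*(5 + 2) = 4*7 = 28)
Z(I) = 28
z*Z(-5 - 2) + R(1) = -24*28 - 2 = -672 - 2 = -674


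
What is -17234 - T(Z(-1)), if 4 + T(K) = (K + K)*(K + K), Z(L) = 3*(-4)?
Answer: -17806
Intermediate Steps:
Z(L) = -12
T(K) = -4 + 4*K**2 (T(K) = -4 + (K + K)*(K + K) = -4 + (2*K)*(2*K) = -4 + 4*K**2)
-17234 - T(Z(-1)) = -17234 - (-4 + 4*(-12)**2) = -17234 - (-4 + 4*144) = -17234 - (-4 + 576) = -17234 - 1*572 = -17234 - 572 = -17806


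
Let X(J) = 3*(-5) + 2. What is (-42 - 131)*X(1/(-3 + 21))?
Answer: 2249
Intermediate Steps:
X(J) = -13 (X(J) = -15 + 2 = -13)
(-42 - 131)*X(1/(-3 + 21)) = (-42 - 131)*(-13) = -173*(-13) = 2249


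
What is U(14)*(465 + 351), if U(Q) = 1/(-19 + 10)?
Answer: -272/3 ≈ -90.667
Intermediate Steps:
U(Q) = -⅑ (U(Q) = 1/(-9) = -⅑)
U(14)*(465 + 351) = -(465 + 351)/9 = -⅑*816 = -272/3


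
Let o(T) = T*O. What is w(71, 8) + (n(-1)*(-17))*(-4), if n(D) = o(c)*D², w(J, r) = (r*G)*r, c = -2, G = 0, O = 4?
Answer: -544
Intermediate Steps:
o(T) = 4*T (o(T) = T*4 = 4*T)
w(J, r) = 0 (w(J, r) = (r*0)*r = 0*r = 0)
n(D) = -8*D² (n(D) = (4*(-2))*D² = -8*D²)
w(71, 8) + (n(-1)*(-17))*(-4) = 0 + (-8*(-1)²*(-17))*(-4) = 0 + (-8*1*(-17))*(-4) = 0 - 8*(-17)*(-4) = 0 + 136*(-4) = 0 - 544 = -544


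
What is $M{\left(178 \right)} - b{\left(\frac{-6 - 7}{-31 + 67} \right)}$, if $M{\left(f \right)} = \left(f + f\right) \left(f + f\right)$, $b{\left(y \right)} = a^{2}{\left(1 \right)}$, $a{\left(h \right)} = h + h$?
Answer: $126732$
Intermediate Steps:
$a{\left(h \right)} = 2 h$
$b{\left(y \right)} = 4$ ($b{\left(y \right)} = \left(2 \cdot 1\right)^{2} = 2^{2} = 4$)
$M{\left(f \right)} = 4 f^{2}$ ($M{\left(f \right)} = 2 f 2 f = 4 f^{2}$)
$M{\left(178 \right)} - b{\left(\frac{-6 - 7}{-31 + 67} \right)} = 4 \cdot 178^{2} - 4 = 4 \cdot 31684 - 4 = 126736 - 4 = 126732$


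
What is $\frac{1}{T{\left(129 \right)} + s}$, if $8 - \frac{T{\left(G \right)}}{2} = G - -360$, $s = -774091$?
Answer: $- \frac{1}{775053} \approx -1.2902 \cdot 10^{-6}$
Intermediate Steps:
$T{\left(G \right)} = -704 - 2 G$ ($T{\left(G \right)} = 16 - 2 \left(G - -360\right) = 16 - 2 \left(G + 360\right) = 16 - 2 \left(360 + G\right) = 16 - \left(720 + 2 G\right) = -704 - 2 G$)
$\frac{1}{T{\left(129 \right)} + s} = \frac{1}{\left(-704 - 258\right) - 774091} = \frac{1}{-962 - 774091} = \frac{1}{-775053} = - \frac{1}{775053}$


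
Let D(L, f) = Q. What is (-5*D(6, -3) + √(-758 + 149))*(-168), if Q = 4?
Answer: 3360 - 168*I*√609 ≈ 3360.0 - 4145.9*I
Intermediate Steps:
D(L, f) = 4
(-5*D(6, -3) + √(-758 + 149))*(-168) = (-5*4 + √(-758 + 149))*(-168) = (-20 + √(-609))*(-168) = (-20 + I*√609)*(-168) = 3360 - 168*I*√609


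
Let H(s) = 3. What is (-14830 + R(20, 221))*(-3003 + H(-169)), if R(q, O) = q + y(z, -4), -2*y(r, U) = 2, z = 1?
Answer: 44433000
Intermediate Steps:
y(r, U) = -1 (y(r, U) = -½*2 = -1)
R(q, O) = -1 + q (R(q, O) = q - 1 = -1 + q)
(-14830 + R(20, 221))*(-3003 + H(-169)) = (-14830 + (-1 + 20))*(-3003 + 3) = (-14830 + 19)*(-3000) = -14811*(-3000) = 44433000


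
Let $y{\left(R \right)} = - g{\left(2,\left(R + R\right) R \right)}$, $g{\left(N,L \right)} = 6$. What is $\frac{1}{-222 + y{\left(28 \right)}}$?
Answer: $- \frac{1}{228} \approx -0.004386$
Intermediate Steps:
$y{\left(R \right)} = -6$ ($y{\left(R \right)} = \left(-1\right) 6 = -6$)
$\frac{1}{-222 + y{\left(28 \right)}} = \frac{1}{-222 - 6} = \frac{1}{-228} = - \frac{1}{228}$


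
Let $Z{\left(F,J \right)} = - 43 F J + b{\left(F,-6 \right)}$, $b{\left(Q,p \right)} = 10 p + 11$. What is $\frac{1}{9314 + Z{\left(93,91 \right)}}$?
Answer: $- \frac{1}{354644} \approx -2.8197 \cdot 10^{-6}$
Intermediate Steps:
$b{\left(Q,p \right)} = 11 + 10 p$
$Z{\left(F,J \right)} = -49 - 43 F J$ ($Z{\left(F,J \right)} = - 43 F J + \left(11 + 10 \left(-6\right)\right) = - 43 F J + \left(11 - 60\right) = - 43 F J - 49 = -49 - 43 F J$)
$\frac{1}{9314 + Z{\left(93,91 \right)}} = \frac{1}{9314 - \left(49 + 3999 \cdot 91\right)} = \frac{1}{9314 - 363958} = \frac{1}{-354644} = - \frac{1}{354644}$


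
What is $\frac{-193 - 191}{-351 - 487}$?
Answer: $\frac{192}{419} \approx 0.45823$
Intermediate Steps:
$\frac{-193 - 191}{-351 - 487} = - \frac{384}{-838} = \left(-384\right) \left(- \frac{1}{838}\right) = \frac{192}{419}$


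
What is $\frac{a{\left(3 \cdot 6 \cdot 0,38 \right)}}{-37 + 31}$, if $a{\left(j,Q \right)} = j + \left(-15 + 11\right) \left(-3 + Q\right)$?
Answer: $\frac{70}{3} \approx 23.333$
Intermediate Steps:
$a{\left(j,Q \right)} = 12 + j - 4 Q$ ($a{\left(j,Q \right)} = j - 4 \left(-3 + Q\right) = j - \left(-12 + 4 Q\right) = 12 + j - 4 Q$)
$\frac{a{\left(3 \cdot 6 \cdot 0,38 \right)}}{-37 + 31} = \frac{12 + 3 \cdot 6 \cdot 0 - 152}{-37 + 31} = \frac{12 + 18 \cdot 0 - 152}{-6} = \left(12 + 0 - 152\right) \left(- \frac{1}{6}\right) = \left(-140\right) \left(- \frac{1}{6}\right) = \frac{70}{3}$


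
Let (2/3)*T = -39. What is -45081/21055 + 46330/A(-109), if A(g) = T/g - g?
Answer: 211577747501/502772345 ≈ 420.82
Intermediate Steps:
T = -117/2 (T = (3/2)*(-39) = -117/2 ≈ -58.500)
A(g) = -g - 117/(2*g) (A(g) = -117/(2*g) - g = -g - 117/(2*g))
-45081/21055 + 46330/A(-109) = -45081/21055 + 46330/(-1*(-109) - 117/2/(-109)) = -45081*1/21055 + 46330/(109 - 117/2*(-1/109)) = -45081/21055 + 46330/(109 + 117/218) = -45081/21055 + 46330/(23879/218) = -45081/21055 + 46330*(218/23879) = -45081/21055 + 10099940/23879 = 211577747501/502772345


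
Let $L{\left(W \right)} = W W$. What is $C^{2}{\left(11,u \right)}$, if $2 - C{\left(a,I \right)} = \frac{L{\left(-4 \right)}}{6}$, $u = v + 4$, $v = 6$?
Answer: $\frac{4}{9} \approx 0.44444$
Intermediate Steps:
$L{\left(W \right)} = W^{2}$
$u = 10$ ($u = 6 + 4 = 10$)
$C{\left(a,I \right)} = - \frac{2}{3}$ ($C{\left(a,I \right)} = 2 - \frac{\left(-4\right)^{2}}{6} = 2 - 16 \cdot \frac{1}{6} = 2 - \frac{8}{3} = - \frac{2}{3}$)
$C^{2}{\left(11,u \right)} = \left(- \frac{2}{3}\right)^{2} = \frac{4}{9}$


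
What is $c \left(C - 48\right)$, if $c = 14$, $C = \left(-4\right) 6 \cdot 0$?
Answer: $-672$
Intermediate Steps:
$C = 0$ ($C = \left(-24\right) 0 = 0$)
$c \left(C - 48\right) = 14 \left(0 - 48\right) = 14 \left(-48\right) = -672$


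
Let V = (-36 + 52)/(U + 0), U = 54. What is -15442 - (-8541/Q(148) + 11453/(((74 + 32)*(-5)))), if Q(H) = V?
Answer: 28419627/2120 ≈ 13405.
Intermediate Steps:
V = 8/27 (V = (-36 + 52)/(54 + 0) = 16/54 = 16*(1/54) = 8/27 ≈ 0.29630)
Q(H) = 8/27
-15442 - (-8541/Q(148) + 11453/(((74 + 32)*(-5)))) = -15442 - (-8541/8/27 + 11453/(((74 + 32)*(-5)))) = -15442 - (-8541*27/8 + 11453/((106*(-5)))) = -15442 - (-230607/8 + 11453/(-530)) = -15442 - (-230607/8 + 11453*(-1/530)) = -15442 - (-230607/8 - 11453/530) = -15442 - 1*(-61156667/2120) = -15442 + 61156667/2120 = 28419627/2120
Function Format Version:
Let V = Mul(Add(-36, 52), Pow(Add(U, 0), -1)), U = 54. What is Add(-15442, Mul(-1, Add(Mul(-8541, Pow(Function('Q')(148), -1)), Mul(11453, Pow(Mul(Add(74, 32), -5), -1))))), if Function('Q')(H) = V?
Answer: Rational(28419627, 2120) ≈ 13405.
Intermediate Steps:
V = Rational(8, 27) (V = Mul(Add(-36, 52), Pow(Add(54, 0), -1)) = Mul(16, Pow(54, -1)) = Mul(16, Rational(1, 54)) = Rational(8, 27) ≈ 0.29630)
Function('Q')(H) = Rational(8, 27)
Add(-15442, Mul(-1, Add(Mul(-8541, Pow(Function('Q')(148), -1)), Mul(11453, Pow(Mul(Add(74, 32), -5), -1))))) = Add(-15442, Mul(-1, Add(Mul(-8541, Pow(Rational(8, 27), -1)), Mul(11453, Pow(Mul(Add(74, 32), -5), -1))))) = Add(-15442, Mul(-1, Add(Mul(-8541, Rational(27, 8)), Mul(11453, Pow(Mul(106, -5), -1))))) = Add(-15442, Mul(-1, Add(Rational(-230607, 8), Mul(11453, Pow(-530, -1))))) = Add(-15442, Mul(-1, Add(Rational(-230607, 8), Mul(11453, Rational(-1, 530))))) = Add(-15442, Mul(-1, Add(Rational(-230607, 8), Rational(-11453, 530)))) = Add(-15442, Mul(-1, Rational(-61156667, 2120))) = Add(-15442, Rational(61156667, 2120)) = Rational(28419627, 2120)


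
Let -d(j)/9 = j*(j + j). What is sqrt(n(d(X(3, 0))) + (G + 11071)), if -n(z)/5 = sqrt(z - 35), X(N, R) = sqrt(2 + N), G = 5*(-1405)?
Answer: sqrt(4046 - 25*I*sqrt(5)) ≈ 63.61 - 0.4394*I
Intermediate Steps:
G = -7025
d(j) = -18*j**2 (d(j) = -9*j*(j + j) = -9*j*2*j = -18*j**2)
n(z) = -5*sqrt(-35 + z) (n(z) = -5*sqrt(z - 35) = -5*sqrt(-35 + z))
sqrt(n(d(X(3, 0))) + (G + 11071)) = sqrt(-5*sqrt(-35 - 18*(sqrt(2 + 3))**2) + (-7025 + 11071)) = sqrt(-5*sqrt(-35 - 18*(sqrt(5))**2) + 4046) = sqrt(-5*sqrt(-35 - 18*5) + 4046) = sqrt(-5*sqrt(-35 - 90) + 4046) = sqrt(-25*I*sqrt(5) + 4046) = sqrt(4046 - 25*I*sqrt(5))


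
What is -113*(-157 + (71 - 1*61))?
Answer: 16611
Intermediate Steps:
-113*(-157 + (71 - 1*61)) = -113*(-157 + (71 - 61)) = -113*(-157 + 10) = -113*(-147) = 16611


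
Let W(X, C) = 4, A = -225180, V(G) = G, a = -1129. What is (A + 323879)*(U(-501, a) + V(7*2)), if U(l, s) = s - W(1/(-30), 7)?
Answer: -110444181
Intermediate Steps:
U(l, s) = -4 + s (U(l, s) = s - 1*4 = s - 4 = -4 + s)
(A + 323879)*(U(-501, a) + V(7*2)) = (-225180 + 323879)*((-4 - 1129) + 7*2) = 98699*(-1133 + 14) = 98699*(-1119) = -110444181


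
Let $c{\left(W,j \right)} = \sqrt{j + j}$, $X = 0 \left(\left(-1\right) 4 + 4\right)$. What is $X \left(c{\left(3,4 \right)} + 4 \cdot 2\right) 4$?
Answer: $0$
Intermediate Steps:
$X = 0$ ($X = 0 \left(-4 + 4\right) = 0 \cdot 0 = 0$)
$c{\left(W,j \right)} = \sqrt{2} \sqrt{j}$ ($c{\left(W,j \right)} = \sqrt{2 j} = \sqrt{2} \sqrt{j}$)
$X \left(c{\left(3,4 \right)} + 4 \cdot 2\right) 4 = 0 \left(\sqrt{2} \sqrt{4} + 4 \cdot 2\right) 4 = 0 \left(\sqrt{2} \cdot 2 + 8\right) 4 = 0 \left(2 \sqrt{2} + 8\right) 4 = 0 \left(8 + 2 \sqrt{2}\right) 4 = 0 \cdot 4 = 0$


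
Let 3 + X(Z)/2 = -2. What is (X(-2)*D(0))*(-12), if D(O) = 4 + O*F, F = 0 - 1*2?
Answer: 480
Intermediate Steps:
X(Z) = -10 (X(Z) = -6 + 2*(-2) = -6 - 4 = -10)
F = -2 (F = 0 - 2 = -2)
D(O) = 4 - 2*O (D(O) = 4 + O*(-2) = 4 - 2*O)
(X(-2)*D(0))*(-12) = -10*(4 - 2*0)*(-12) = -10*(4 + 0)*(-12) = -10*4*(-12) = -40*(-12) = 480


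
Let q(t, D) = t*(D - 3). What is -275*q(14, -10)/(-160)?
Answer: -5005/16 ≈ -312.81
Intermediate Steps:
q(t, D) = t*(-3 + D)
-275*q(14, -10)/(-160) = -275*14*(-3 - 10)/(-160) = -275*14*(-13)*(-1)/160 = -(-50050)*(-1)/160 = -275*91/80 = -5005/16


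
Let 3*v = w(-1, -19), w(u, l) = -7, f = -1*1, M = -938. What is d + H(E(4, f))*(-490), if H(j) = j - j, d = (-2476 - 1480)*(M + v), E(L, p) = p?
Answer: 11159876/3 ≈ 3.7200e+6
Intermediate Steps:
f = -1
v = -7/3 (v = (⅓)*(-7) = -7/3 ≈ -2.3333)
d = 11159876/3 (d = (-2476 - 1480)*(-938 - 7/3) = -3956*(-2821/3) = 11159876/3 ≈ 3.7200e+6)
H(j) = 0
d + H(E(4, f))*(-490) = 11159876/3 + 0*(-490) = 11159876/3 + 0 = 11159876/3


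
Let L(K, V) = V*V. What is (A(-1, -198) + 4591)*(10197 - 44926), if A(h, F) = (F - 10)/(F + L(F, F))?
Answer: -3109571071201/19503 ≈ -1.5944e+8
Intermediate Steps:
L(K, V) = V²
A(h, F) = (-10 + F)/(F + F²) (A(h, F) = (F - 10)/(F + F²) = (-10 + F)/(F + F²))
(A(-1, -198) + 4591)*(10197 - 44926) = ((-10 - 198)/((-198)*(1 - 198)) + 4591)*(10197 - 44926) = (-1/198*(-208)/(-197) + 4591)*(-34729) = (-1/198*(-1/197)*(-208) + 4591)*(-34729) = (-104/19503 + 4591)*(-34729) = (89538169/19503)*(-34729) = -3109571071201/19503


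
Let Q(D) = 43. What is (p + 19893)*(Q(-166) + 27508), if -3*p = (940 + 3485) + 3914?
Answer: 1414468340/3 ≈ 4.7149e+8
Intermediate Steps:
p = -8339/3 (p = -((940 + 3485) + 3914)/3 = -(4425 + 3914)/3 = -⅓*8339 = -8339/3 ≈ -2779.7)
(p + 19893)*(Q(-166) + 27508) = (-8339/3 + 19893)*(43 + 27508) = (51340/3)*27551 = 1414468340/3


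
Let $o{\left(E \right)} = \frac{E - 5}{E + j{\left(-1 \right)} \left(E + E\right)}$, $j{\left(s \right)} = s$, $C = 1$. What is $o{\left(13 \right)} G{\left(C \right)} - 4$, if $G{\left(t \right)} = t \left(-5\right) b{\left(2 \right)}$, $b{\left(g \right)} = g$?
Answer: $\frac{28}{13} \approx 2.1538$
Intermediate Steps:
$G{\left(t \right)} = - 10 t$ ($G{\left(t \right)} = t \left(-5\right) 2 = - 5 t 2 = - 10 t$)
$o{\left(E \right)} = - \frac{-5 + E}{E}$ ($o{\left(E \right)} = \frac{E - 5}{E - \left(E + E\right)} = \frac{-5 + E}{E - 2 E} = \frac{-5 + E}{\left(-1\right) E} = \left(-5 + E\right) \left(- \frac{1}{E}\right) = - \frac{-5 + E}{E}$)
$o{\left(13 \right)} G{\left(C \right)} - 4 = \frac{5 - 13}{13} \left(\left(-10\right) 1\right) - 4 = \frac{5 - 13}{13} \left(-10\right) - 4 = \frac{1}{13} \left(-8\right) \left(-10\right) - 4 = \left(- \frac{8}{13}\right) \left(-10\right) - 4 = \frac{80}{13} - 4 = \frac{28}{13}$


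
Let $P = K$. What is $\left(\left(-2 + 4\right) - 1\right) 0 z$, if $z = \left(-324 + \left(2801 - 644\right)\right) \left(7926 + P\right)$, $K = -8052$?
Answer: $0$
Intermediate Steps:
$P = -8052$
$z = -230958$ ($z = \left(-324 + \left(2801 - 644\right)\right) \left(7926 - 8052\right) = \left(-324 + \left(2801 - 644\right)\right) \left(-126\right) = \left(-324 + 2157\right) \left(-126\right) = 1833 \left(-126\right) = -230958$)
$\left(\left(-2 + 4\right) - 1\right) 0 z = \left(\left(-2 + 4\right) - 1\right) 0 \left(-230958\right) = \left(2 - 1\right) 0 \left(-230958\right) = 1 \cdot 0 \left(-230958\right) = 0 \left(-230958\right) = 0$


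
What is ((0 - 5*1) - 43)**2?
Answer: 2304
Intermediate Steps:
((0 - 5*1) - 43)**2 = ((0 - 5) - 43)**2 = (-5 - 43)**2 = (-48)**2 = 2304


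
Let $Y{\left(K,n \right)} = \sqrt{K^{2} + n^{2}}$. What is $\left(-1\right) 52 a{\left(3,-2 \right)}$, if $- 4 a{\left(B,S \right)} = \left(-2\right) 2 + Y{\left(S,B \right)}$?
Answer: $-52 + 13 \sqrt{13} \approx -5.1278$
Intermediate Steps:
$a{\left(B,S \right)} = 1 - \frac{\sqrt{B^{2} + S^{2}}}{4}$ ($a{\left(B,S \right)} = - \frac{\left(-2\right) 2 + \sqrt{S^{2} + B^{2}}}{4} = - \frac{-4 + \sqrt{B^{2} + S^{2}}}{4} = 1 - \frac{\sqrt{B^{2} + S^{2}}}{4}$)
$\left(-1\right) 52 a{\left(3,-2 \right)} = \left(-1\right) 52 \left(1 - \frac{\sqrt{3^{2} + \left(-2\right)^{2}}}{4}\right) = - 52 \left(1 - \frac{\sqrt{9 + 4}}{4}\right) = - 52 \left(1 - \frac{\sqrt{13}}{4}\right) = -52 + 13 \sqrt{13}$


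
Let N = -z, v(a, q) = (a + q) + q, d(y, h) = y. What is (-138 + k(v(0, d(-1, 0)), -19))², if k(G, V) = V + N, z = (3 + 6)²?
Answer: 56644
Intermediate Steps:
z = 81 (z = 9² = 81)
v(a, q) = a + 2*q
N = -81 (N = -1*81 = -81)
k(G, V) = -81 + V (k(G, V) = V - 81 = -81 + V)
(-138 + k(v(0, d(-1, 0)), -19))² = (-138 + (-81 - 19))² = (-138 - 100)² = (-238)² = 56644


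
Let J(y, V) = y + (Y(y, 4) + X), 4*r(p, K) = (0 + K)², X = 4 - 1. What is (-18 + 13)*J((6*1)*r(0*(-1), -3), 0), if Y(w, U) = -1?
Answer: -155/2 ≈ -77.500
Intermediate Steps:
X = 3
r(p, K) = K²/4 (r(p, K) = (0 + K)²/4 = K²/4)
J(y, V) = 2 + y (J(y, V) = y + (-1 + 3) = y + 2 = 2 + y)
(-18 + 13)*J((6*1)*r(0*(-1), -3), 0) = (-18 + 13)*(2 + (6*1)*((¼)*(-3)²)) = -5*(2 + 6*((¼)*9)) = -5*(2 + 6*(9/4)) = -5*(2 + 27/2) = -5*31/2 = -155/2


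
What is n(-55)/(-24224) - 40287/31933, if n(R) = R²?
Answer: -1072509613/773544992 ≈ -1.3865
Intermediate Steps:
n(-55)/(-24224) - 40287/31933 = (-55)²/(-24224) - 40287/31933 = 3025*(-1/24224) - 40287*1/31933 = -3025/24224 - 40287/31933 = -1072509613/773544992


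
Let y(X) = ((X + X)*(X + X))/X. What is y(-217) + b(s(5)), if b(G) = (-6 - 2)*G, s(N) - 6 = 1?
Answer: -924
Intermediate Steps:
s(N) = 7 (s(N) = 6 + 1 = 7)
y(X) = 4*X (y(X) = ((2*X)*(2*X))/X = (4*X**2)/X = 4*X)
b(G) = -8*G
y(-217) + b(s(5)) = 4*(-217) - 8*7 = -868 - 56 = -924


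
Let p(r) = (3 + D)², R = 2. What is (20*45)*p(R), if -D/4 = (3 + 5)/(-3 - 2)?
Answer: 79524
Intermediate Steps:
D = 32/5 (D = -4*(3 + 5)/(-3 - 2) = -32/(-5) = -32*(-1)/5 = -4*(-8/5) = 32/5 ≈ 6.4000)
p(r) = 2209/25 (p(r) = (3 + 32/5)² = (47/5)² = 2209/25)
(20*45)*p(R) = (20*45)*(2209/25) = 900*(2209/25) = 79524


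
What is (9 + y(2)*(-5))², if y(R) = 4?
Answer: 121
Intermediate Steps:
(9 + y(2)*(-5))² = (9 + 4*(-5))² = (9 - 20)² = (-11)² = 121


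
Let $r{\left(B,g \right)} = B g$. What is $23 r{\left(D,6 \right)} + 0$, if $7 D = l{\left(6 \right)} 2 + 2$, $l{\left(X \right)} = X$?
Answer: $276$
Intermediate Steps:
$D = 2$ ($D = \frac{6 \cdot 2 + 2}{7} = \frac{12 + 2}{7} = \frac{1}{7} \cdot 14 = 2$)
$23 r{\left(D,6 \right)} + 0 = 23 \cdot 2 \cdot 6 + 0 = 23 \cdot 12 + 0 = 276 + 0 = 276$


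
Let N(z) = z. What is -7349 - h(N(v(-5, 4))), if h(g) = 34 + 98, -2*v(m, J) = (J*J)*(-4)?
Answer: -7481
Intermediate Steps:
v(m, J) = 2*J² (v(m, J) = -J*J*(-4)/2 = -J²*(-4)/2 = -(-2)*J² = 2*J²)
h(g) = 132
-7349 - h(N(v(-5, 4))) = -7349 - 1*132 = -7349 - 132 = -7481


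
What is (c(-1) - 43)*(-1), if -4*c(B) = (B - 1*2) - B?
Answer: 85/2 ≈ 42.500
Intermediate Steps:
c(B) = ½ (c(B) = -((B - 1*2) - B)/4 = -((B - 2) - B)/4 = -((-2 + B) - B)/4 = -¼*(-2) = ½)
(c(-1) - 43)*(-1) = (½ - 43)*(-1) = -85/2*(-1) = 85/2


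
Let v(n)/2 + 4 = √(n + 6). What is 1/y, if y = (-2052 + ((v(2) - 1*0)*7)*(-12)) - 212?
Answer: -199/288584 + 21*√2/144292 ≈ -0.00048375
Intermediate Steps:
v(n) = -8 + 2*√(6 + n) (v(n) = -8 + 2*√(n + 6) = -8 + 2*√(6 + n))
y = -1592 - 336*√2 (y = (-2052 + (((-8 + 2*√(6 + 2)) - 1*0)*7)*(-12)) - 212 = (-2052 + (((-8 + 2*√8) + 0)*7)*(-12)) - 212 = (-2052 + (((-8 + 2*(2*√2)) + 0)*7)*(-12)) - 212 = (-2052 + (((-8 + 4*√2) + 0)*7)*(-12)) - 212 = (-2052 + ((-8 + 4*√2)*7)*(-12)) - 212 = (-2052 + (-56 + 28*√2)*(-12)) - 212 = (-2052 + (672 - 336*√2)) - 212 = (-1380 - 336*√2) - 212 = -1592 - 336*√2 ≈ -2067.2)
1/y = 1/(-1592 - 336*√2)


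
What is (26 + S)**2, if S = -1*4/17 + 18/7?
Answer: 11370384/14161 ≈ 802.94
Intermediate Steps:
S = 278/119 (S = -4*1/17 + 18*(1/7) = -4/17 + 18/7 = 278/119 ≈ 2.3361)
(26 + S)**2 = (26 + 278/119)**2 = (3372/119)**2 = 11370384/14161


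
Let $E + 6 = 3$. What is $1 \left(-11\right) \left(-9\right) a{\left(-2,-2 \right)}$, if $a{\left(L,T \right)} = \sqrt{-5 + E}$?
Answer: $198 i \sqrt{2} \approx 280.01 i$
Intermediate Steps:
$E = -3$ ($E = -6 + 3 = -3$)
$a{\left(L,T \right)} = 2 i \sqrt{2}$ ($a{\left(L,T \right)} = \sqrt{-5 - 3} = \sqrt{-8} = 2 i \sqrt{2}$)
$1 \left(-11\right) \left(-9\right) a{\left(-2,-2 \right)} = 1 \left(-11\right) \left(-9\right) 2 i \sqrt{2} = \left(-11\right) \left(-9\right) 2 i \sqrt{2} = 99 \cdot 2 i \sqrt{2} = 198 i \sqrt{2}$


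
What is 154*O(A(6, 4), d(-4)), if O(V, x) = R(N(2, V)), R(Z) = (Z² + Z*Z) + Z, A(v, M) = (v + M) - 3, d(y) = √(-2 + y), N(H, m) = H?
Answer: 1540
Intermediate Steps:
A(v, M) = -3 + M + v (A(v, M) = (M + v) - 3 = -3 + M + v)
R(Z) = Z + 2*Z² (R(Z) = (Z² + Z²) + Z = 2*Z² + Z = Z + 2*Z²)
O(V, x) = 10 (O(V, x) = 2*(1 + 2*2) = 2*(1 + 4) = 2*5 = 10)
154*O(A(6, 4), d(-4)) = 154*10 = 1540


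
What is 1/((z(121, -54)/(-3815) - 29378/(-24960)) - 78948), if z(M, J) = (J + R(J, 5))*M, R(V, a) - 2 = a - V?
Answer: -272064/21478648855 ≈ -1.2667e-5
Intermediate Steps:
R(V, a) = 2 + a - V (R(V, a) = 2 + (a - V) = 2 + a - V)
z(M, J) = 7*M (z(M, J) = (J + (2 + 5 - J))*M = (J + (7 - J))*M = 7*M)
1/((z(121, -54)/(-3815) - 29378/(-24960)) - 78948) = 1/(((7*121)/(-3815) - 29378/(-24960)) - 78948) = 1/((847*(-1/3815) - 29378*(-1/24960)) - 78948) = 1/((-121/545 + 14689/12480) - 78948) = 1/(259817/272064 - 78948) = 1/(-21478648855/272064) = -272064/21478648855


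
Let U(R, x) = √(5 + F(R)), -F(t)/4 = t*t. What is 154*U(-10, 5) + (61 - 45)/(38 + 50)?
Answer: 2/11 + 154*I*√395 ≈ 0.18182 + 3060.7*I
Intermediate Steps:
F(t) = -4*t² (F(t) = -4*t*t = -4*t²)
U(R, x) = √(5 - 4*R²)
154*U(-10, 5) + (61 - 45)/(38 + 50) = 154*√(5 - 4*(-10)²) + (61 - 45)/(38 + 50) = 154*√(5 - 4*100) + 16/88 = 154*√(5 - 400) + 16*(1/88) = 154*√(-395) + 2/11 = 154*(I*√395) + 2/11 = 154*I*√395 + 2/11 = 2/11 + 154*I*√395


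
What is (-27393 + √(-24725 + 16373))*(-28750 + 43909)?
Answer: -415250487 + 181908*I*√58 ≈ -4.1525e+8 + 1.3854e+6*I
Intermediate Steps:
(-27393 + √(-24725 + 16373))*(-28750 + 43909) = (-27393 + √(-8352))*15159 = (-27393 + 12*I*√58)*15159 = -415250487 + 181908*I*√58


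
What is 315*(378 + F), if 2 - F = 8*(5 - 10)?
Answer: 132300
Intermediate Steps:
F = 42 (F = 2 - 8*(5 - 10) = 2 - 8*(-5) = 2 - 1*(-40) = 2 + 40 = 42)
315*(378 + F) = 315*(378 + 42) = 315*420 = 132300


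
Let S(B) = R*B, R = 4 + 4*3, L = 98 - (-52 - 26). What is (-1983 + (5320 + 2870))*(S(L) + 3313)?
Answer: 38042703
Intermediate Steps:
L = 176 (L = 98 - 1*(-78) = 98 + 78 = 176)
R = 16 (R = 4 + 12 = 16)
S(B) = 16*B
(-1983 + (5320 + 2870))*(S(L) + 3313) = (-1983 + (5320 + 2870))*(16*176 + 3313) = (-1983 + 8190)*(2816 + 3313) = 6207*6129 = 38042703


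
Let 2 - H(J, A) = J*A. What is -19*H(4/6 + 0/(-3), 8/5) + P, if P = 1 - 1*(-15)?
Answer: -26/15 ≈ -1.7333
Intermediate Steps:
P = 16 (P = 1 + 15 = 16)
H(J, A) = 2 - A*J (H(J, A) = 2 - J*A = 2 - A*J)
-19*H(4/6 + 0/(-3), 8/5) + P = -19*(2 - 8/5*(4/6 + 0/(-3))) + 16 = -19*(2 - 8*(⅕)*(4*(⅙) + 0*(-⅓))) + 16 = -19*(2 - 1*8/5*(⅔ + 0)) + 16 = -19*(2 - 1*8/5*⅔) + 16 = -19*(2 - 16/15) + 16 = -19*14/15 + 16 = -266/15 + 16 = -26/15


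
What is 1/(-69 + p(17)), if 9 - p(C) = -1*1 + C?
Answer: -1/76 ≈ -0.013158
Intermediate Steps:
p(C) = 10 - C (p(C) = 9 - (-1*1 + C) = 9 - (-1 + C) = 9 + (1 - C) = 10 - C)
1/(-69 + p(17)) = 1/(-69 + (10 - 1*17)) = 1/(-69 + (10 - 17)) = 1/(-69 - 7) = 1/(-76) = -1/76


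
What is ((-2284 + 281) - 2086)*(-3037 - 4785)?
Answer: 31984158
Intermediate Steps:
((-2284 + 281) - 2086)*(-3037 - 4785) = (-2003 - 2086)*(-7822) = -4089*(-7822) = 31984158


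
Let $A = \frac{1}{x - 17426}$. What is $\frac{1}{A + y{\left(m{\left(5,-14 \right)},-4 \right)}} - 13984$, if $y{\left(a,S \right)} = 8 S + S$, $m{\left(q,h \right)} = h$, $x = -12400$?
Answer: $- \frac{15015168034}{1073737} \approx -13984.0$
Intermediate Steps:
$y{\left(a,S \right)} = 9 S$
$A = - \frac{1}{29826}$ ($A = \frac{1}{-12400 - 17426} = \frac{1}{-29826} = - \frac{1}{29826} \approx -3.3528 \cdot 10^{-5}$)
$\frac{1}{A + y{\left(m{\left(5,-14 \right)},-4 \right)}} - 13984 = \frac{1}{- \frac{1}{29826} + 9 \left(-4\right)} - 13984 = \frac{1}{- \frac{1}{29826} - 36} - 13984 = \frac{1}{- \frac{1073737}{29826}} - 13984 = - \frac{29826}{1073737} - 13984 = - \frac{15015168034}{1073737}$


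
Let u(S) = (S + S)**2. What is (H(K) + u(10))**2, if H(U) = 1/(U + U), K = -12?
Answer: 92140801/576 ≈ 1.5997e+5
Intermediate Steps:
u(S) = 4*S**2 (u(S) = (2*S)**2 = 4*S**2)
H(U) = 1/(2*U)
(H(K) + u(10))**2 = ((1/2)/(-12) + 4*10**2)**2 = ((1/2)*(-1/12) + 4*100)**2 = (-1/24 + 400)**2 = (9599/24)**2 = 92140801/576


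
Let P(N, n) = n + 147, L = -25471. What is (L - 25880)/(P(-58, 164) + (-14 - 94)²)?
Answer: -51351/11975 ≈ -4.2882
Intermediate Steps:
P(N, n) = 147 + n
(L - 25880)/(P(-58, 164) + (-14 - 94)²) = (-25471 - 25880)/((147 + 164) + (-14 - 94)²) = -51351/(311 + (-108)²) = -51351/(311 + 11664) = -51351/11975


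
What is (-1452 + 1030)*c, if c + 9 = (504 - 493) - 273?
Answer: 114362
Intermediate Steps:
c = -271 (c = -9 + ((504 - 493) - 273) = -9 + (11 - 273) = -9 - 262 = -271)
(-1452 + 1030)*c = (-1452 + 1030)*(-271) = -422*(-271) = 114362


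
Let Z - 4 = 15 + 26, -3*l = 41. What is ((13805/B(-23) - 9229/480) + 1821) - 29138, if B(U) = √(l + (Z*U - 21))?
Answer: -13121389/480 - 13805*I*√9627/3209 ≈ -27336.0 - 422.1*I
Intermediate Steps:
l = -41/3 (l = -⅓*41 = -41/3 ≈ -13.667)
Z = 45 (Z = 4 + (15 + 26) = 4 + 41 = 45)
B(U) = √(-104/3 + 45*U) (B(U) = √(-41/3 + (45*U - 21)) = √(-41/3 + (-21 + 45*U)) = √(-104/3 + 45*U))
((13805/B(-23) - 9229/480) + 1821) - 29138 = ((13805/((√(-312 + 405*(-23))/3)) - 9229/480) + 1821) - 29138 = ((13805/((√(-312 - 9315)/3)) - 9229*1/480) + 1821) - 29138 = ((13805/((√(-9627)/3)) - 9229/480) + 1821) - 29138 = ((13805/(((I*√9627)/3)) - 9229/480) + 1821) - 29138 = ((13805/((I*√9627/3)) - 9229/480) + 1821) - 29138 = ((13805*(-I*√9627/3209) - 9229/480) + 1821) - 29138 = ((-13805*I*√9627/3209 - 9229/480) + 1821) - 29138 = ((-9229/480 - 13805*I*√9627/3209) + 1821) - 29138 = (864851/480 - 13805*I*√9627/3209) - 29138 = -13121389/480 - 13805*I*√9627/3209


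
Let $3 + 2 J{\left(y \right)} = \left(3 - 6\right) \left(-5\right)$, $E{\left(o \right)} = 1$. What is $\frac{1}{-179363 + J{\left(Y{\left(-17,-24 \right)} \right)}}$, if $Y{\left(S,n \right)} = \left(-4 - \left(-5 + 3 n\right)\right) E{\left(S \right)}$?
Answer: $- \frac{1}{179357} \approx -5.5755 \cdot 10^{-6}$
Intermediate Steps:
$Y{\left(S,n \right)} = 1 - 3 n$ ($Y{\left(S,n \right)} = \left(-4 - \left(-5 + 3 n\right)\right) 1 = \left(1 - 3 n\right) 1 = 1 - 3 n$)
$J{\left(y \right)} = 6$ ($J{\left(y \right)} = - \frac{3}{2} + \frac{\left(3 - 6\right) \left(-5\right)}{2} = - \frac{3}{2} + \frac{\left(-3\right) \left(-5\right)}{2} = - \frac{3}{2} + \frac{1}{2} \cdot 15 = - \frac{3}{2} + \frac{15}{2} = 6$)
$\frac{1}{-179363 + J{\left(Y{\left(-17,-24 \right)} \right)}} = \frac{1}{-179363 + 6} = \frac{1}{-179357} = - \frac{1}{179357}$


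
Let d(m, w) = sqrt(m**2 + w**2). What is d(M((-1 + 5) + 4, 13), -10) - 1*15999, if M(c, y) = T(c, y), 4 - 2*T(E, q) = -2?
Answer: -15999 + sqrt(109) ≈ -15989.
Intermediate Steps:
T(E, q) = 3 (T(E, q) = 2 - 1/2*(-2) = 2 + 1 = 3)
M(c, y) = 3
d(M((-1 + 5) + 4, 13), -10) - 1*15999 = sqrt(3**2 + (-10)**2) - 1*15999 = sqrt(9 + 100) - 15999 = sqrt(109) - 15999 = -15999 + sqrt(109)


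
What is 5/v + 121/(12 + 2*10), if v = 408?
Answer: 6191/1632 ≈ 3.7935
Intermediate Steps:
5/v + 121/(12 + 2*10) = 5/408 + 121/(12 + 2*10) = 5*(1/408) + 121/(12 + 20) = 5/408 + 121/32 = 6191/1632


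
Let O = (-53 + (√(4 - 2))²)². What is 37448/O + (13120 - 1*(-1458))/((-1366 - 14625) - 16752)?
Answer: 1188242486/85164543 ≈ 13.952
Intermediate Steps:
O = 2601 (O = (-53 + (√2)²)² = (-53 + 2)² = (-51)² = 2601)
37448/O + (13120 - 1*(-1458))/((-1366 - 14625) - 16752) = 37448/2601 + (13120 - 1*(-1458))/((-1366 - 14625) - 16752) = 37448*(1/2601) + (13120 + 1458)/(-15991 - 16752) = 37448/2601 + 14578/(-32743) = 37448/2601 + 14578*(-1/32743) = 37448/2601 - 14578/32743 = 1188242486/85164543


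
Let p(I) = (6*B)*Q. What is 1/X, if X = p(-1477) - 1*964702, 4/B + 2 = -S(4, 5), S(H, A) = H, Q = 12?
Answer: -1/964750 ≈ -1.0365e-6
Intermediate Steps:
B = -⅔ (B = 4/(-2 - 1*4) = 4/(-2 - 4) = 4/(-6) = 4*(-⅙) = -⅔ ≈ -0.66667)
p(I) = -48 (p(I) = (6*(-⅔))*12 = -4*12 = -48)
X = -964750 (X = -48 - 1*964702 = -48 - 964702 = -964750)
1/X = 1/(-964750) = -1/964750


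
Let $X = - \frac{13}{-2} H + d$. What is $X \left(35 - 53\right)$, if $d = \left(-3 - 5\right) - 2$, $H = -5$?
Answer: $765$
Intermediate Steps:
$d = -10$ ($d = -8 - 2 = -10$)
$X = - \frac{85}{2}$ ($X = - \frac{13}{-2} \left(-5\right) - 10 = \left(-13\right) \left(- \frac{1}{2}\right) \left(-5\right) - 10 = \frac{13}{2} \left(-5\right) - 10 = - \frac{65}{2} - 10 = - \frac{85}{2} \approx -42.5$)
$X \left(35 - 53\right) = - \frac{85 \left(35 - 53\right)}{2} = \left(- \frac{85}{2}\right) \left(-18\right) = 765$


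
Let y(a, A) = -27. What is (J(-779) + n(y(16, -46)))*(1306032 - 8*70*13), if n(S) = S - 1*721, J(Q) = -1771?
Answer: -3271556288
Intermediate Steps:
n(S) = -721 + S (n(S) = S - 721 = -721 + S)
(J(-779) + n(y(16, -46)))*(1306032 - 8*70*13) = (-1771 + (-721 - 27))*(1306032 - 8*70*13) = (-1771 - 748)*(1306032 - 560*13) = -2519*(1306032 - 7280) = -2519*1298752 = -3271556288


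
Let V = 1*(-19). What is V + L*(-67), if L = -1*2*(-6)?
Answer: -823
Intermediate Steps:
V = -19
L = 12 (L = -2*(-6) = 12)
V + L*(-67) = -19 + 12*(-67) = -19 - 804 = -823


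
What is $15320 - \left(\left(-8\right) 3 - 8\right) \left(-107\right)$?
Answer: $11896$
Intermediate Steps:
$15320 - \left(\left(-8\right) 3 - 8\right) \left(-107\right) = 15320 - \left(-24 - 8\right) \left(-107\right) = 15320 - \left(-32\right) \left(-107\right) = 15320 - 3424 = 11896$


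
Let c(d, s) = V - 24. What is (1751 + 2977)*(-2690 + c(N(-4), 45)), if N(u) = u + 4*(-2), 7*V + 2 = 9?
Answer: -12827064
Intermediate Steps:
V = 1 (V = -2/7 + (⅐)*9 = -2/7 + 9/7 = 1)
N(u) = -8 + u (N(u) = u - 8 = -8 + u)
c(d, s) = -23 (c(d, s) = 1 - 24 = -23)
(1751 + 2977)*(-2690 + c(N(-4), 45)) = (1751 + 2977)*(-2690 - 23) = 4728*(-2713) = -12827064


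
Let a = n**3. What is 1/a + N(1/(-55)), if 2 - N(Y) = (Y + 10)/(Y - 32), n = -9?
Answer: 988666/427923 ≈ 2.3104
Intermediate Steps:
N(Y) = 2 - (10 + Y)/(-32 + Y) (N(Y) = 2 - (Y + 10)/(Y - 32) = 2 - (10 + Y)/(-32 + Y))
a = -729 (a = (-9)**3 = -729)
1/a + N(1/(-55)) = 1/(-729) + (-74 + 1/(-55))/(-32 + 1/(-55)) = -1/729 + (-74 - 1/55)/(-32 - 1/55) = -1/729 - 4071/55/(-1761/55) = -1/729 - 55/1761*(-4071/55) = -1/729 + 1357/587 = 988666/427923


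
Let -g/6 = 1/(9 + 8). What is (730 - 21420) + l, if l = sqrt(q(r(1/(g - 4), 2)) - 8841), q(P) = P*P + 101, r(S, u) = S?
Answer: -20690 + I*sqrt(47859951)/74 ≈ -20690.0 + 93.488*I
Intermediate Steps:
g = -6/17 (g = -6/(9 + 8) = -6/17 ≈ -0.35294)
q(P) = 101 + P**2 (q(P) = P**2 + 101 = 101 + P**2)
l = I*sqrt(47859951)/74 (l = sqrt((101 + (1/(-6/17 - 4))**2) - 8841) = sqrt((101 + (1/(-74/17))**2) - 8841) = sqrt((101 + (-17/74)**2) - 8841) = sqrt((101 + 289/5476) - 8841) = sqrt(553365/5476 - 8841) = sqrt(-47859951/5476) = I*sqrt(47859951)/74 ≈ 93.488*I)
(730 - 21420) + l = (730 - 21420) + I*sqrt(47859951)/74 = -20690 + I*sqrt(47859951)/74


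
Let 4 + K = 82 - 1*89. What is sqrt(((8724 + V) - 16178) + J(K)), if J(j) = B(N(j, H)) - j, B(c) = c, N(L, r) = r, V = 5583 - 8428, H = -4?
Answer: 2*I*sqrt(2573) ≈ 101.45*I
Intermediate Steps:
V = -2845
K = -11 (K = -4 + (82 - 1*89) = -4 + (82 - 89) = -4 - 7 = -11)
J(j) = -4 - j
sqrt(((8724 + V) - 16178) + J(K)) = sqrt(((8724 - 2845) - 16178) + (-4 - 1*(-11))) = sqrt((5879 - 16178) + (-4 + 11)) = sqrt(-10299 + 7) = sqrt(-10292) = 2*I*sqrt(2573)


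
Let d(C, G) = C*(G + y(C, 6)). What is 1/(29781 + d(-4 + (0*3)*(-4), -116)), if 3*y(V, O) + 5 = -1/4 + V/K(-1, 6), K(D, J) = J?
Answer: 9/272276 ≈ 3.3055e-5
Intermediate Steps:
y(V, O) = -7/4 + V/18 (y(V, O) = -5/3 + (-1/4 + V/6)/3 = -5/3 + (-1*¼ + V*(⅙))/3 = -5/3 + (-¼ + V/6)/3 = -5/3 + (-1/12 + V/18) = -7/4 + V/18)
d(C, G) = C*(-7/4 + G + C/18) (d(C, G) = C*(G + (-7/4 + C/18)) = C*(-7/4 + G + C/18))
1/(29781 + d(-4 + (0*3)*(-4), -116)) = 1/(29781 + (-4 + (0*3)*(-4))*(-63 + 2*(-4 + (0*3)*(-4)) + 36*(-116))/36) = 1/(29781 + (-4 + 0*(-4))*(-63 + 2*(-4 + 0*(-4)) - 4176)/36) = 1/(29781 + (-4 + 0)*(-63 + 2*(-4 + 0) - 4176)/36) = 1/(29781 + (1/36)*(-4)*(-63 + 2*(-4) - 4176)) = 1/(29781 + (1/36)*(-4)*(-63 - 8 - 4176)) = 1/(29781 + (1/36)*(-4)*(-4247)) = 1/(29781 + 4247/9) = 1/(272276/9) = 9/272276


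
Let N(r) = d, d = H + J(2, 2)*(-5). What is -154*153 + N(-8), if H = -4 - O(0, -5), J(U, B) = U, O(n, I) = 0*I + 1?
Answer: -23577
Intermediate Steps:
O(n, I) = 1 (O(n, I) = 0 + 1 = 1)
H = -5 (H = -4 - 1*1 = -4 - 1 = -5)
d = -15 (d = -5 + 2*(-5) = -5 - 10 = -15)
N(r) = -15
-154*153 + N(-8) = -154*153 - 15 = -23562 - 15 = -23577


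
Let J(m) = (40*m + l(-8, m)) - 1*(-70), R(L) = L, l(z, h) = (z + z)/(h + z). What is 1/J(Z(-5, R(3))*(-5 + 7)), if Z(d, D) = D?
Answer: 1/318 ≈ 0.0031447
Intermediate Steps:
l(z, h) = 2*z/(h + z) (l(z, h) = (2*z)/(h + z) = 2*z/(h + z))
J(m) = 70 - 16/(-8 + m) + 40*m (J(m) = (40*m + 2*(-8)/(m - 8)) - 1*(-70) = (40*m + 2*(-8)/(-8 + m)) + 70 = (40*m - 16/(-8 + m)) + 70 = (-16/(-8 + m) + 40*m) + 70 = 70 - 16/(-8 + m) + 40*m)
1/J(Z(-5, R(3))*(-5 + 7)) = 1/(2*(-288 - 375*(-5 + 7) + 20*(3*(-5 + 7))²)/(-8 + 3*(-5 + 7))) = 1/(2*(-288 - 375*2 + 20*(3*2)²)/(-8 + 3*2)) = 1/(2*(-288 - 125*6 + 20*6²)/(-8 + 6)) = 1/(2*(-288 - 750 + 20*36)/(-2)) = 1/(2*(-½)*(-288 - 750 + 720)) = 1/(2*(-½)*(-318)) = 1/318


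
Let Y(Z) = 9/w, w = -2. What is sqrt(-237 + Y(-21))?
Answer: I*sqrt(966)/2 ≈ 15.54*I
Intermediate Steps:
Y(Z) = -9/2 (Y(Z) = 9/(-2) = 9*(-1/2) = -9/2)
sqrt(-237 + Y(-21)) = sqrt(-237 - 9/2) = sqrt(-483/2) = I*sqrt(966)/2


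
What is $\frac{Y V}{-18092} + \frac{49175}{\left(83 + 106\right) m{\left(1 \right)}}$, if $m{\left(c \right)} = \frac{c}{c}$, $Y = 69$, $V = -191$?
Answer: $\frac{127452133}{488484} \approx 260.91$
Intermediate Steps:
$m{\left(c \right)} = 1$
$\frac{Y V}{-18092} + \frac{49175}{\left(83 + 106\right) m{\left(1 \right)}} = \frac{69 \left(-191\right)}{-18092} + \frac{49175}{\left(83 + 106\right) 1} = \left(-13179\right) \left(- \frac{1}{18092}\right) + \frac{49175}{189 \cdot 1} = \frac{13179}{18092} + \frac{49175}{189} = \frac{13179}{18092} + 49175 \cdot \frac{1}{189} = \frac{13179}{18092} + \frac{7025}{27} = \frac{127452133}{488484}$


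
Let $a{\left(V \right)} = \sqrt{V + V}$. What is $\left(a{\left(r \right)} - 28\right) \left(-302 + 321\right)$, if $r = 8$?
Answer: $-456$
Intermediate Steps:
$a{\left(V \right)} = \sqrt{2} \sqrt{V}$ ($a{\left(V \right)} = \sqrt{2 V} = \sqrt{2} \sqrt{V}$)
$\left(a{\left(r \right)} - 28\right) \left(-302 + 321\right) = \left(\sqrt{2} \sqrt{8} - 28\right) \left(-302 + 321\right) = \left(\sqrt{2} \cdot 2 \sqrt{2} - 28\right) 19 = \left(4 - 28\right) 19 = \left(-24\right) 19 = -456$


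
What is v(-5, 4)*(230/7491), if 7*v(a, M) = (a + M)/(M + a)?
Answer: 230/52437 ≈ 0.0043862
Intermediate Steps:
v(a, M) = ⅐ (v(a, M) = ((a + M)/(M + a))/7 = ((M + a)/(M + a))/7 = (⅐)*1 = ⅐)
v(-5, 4)*(230/7491) = (230/7491)/7 = (230*(1/7491))/7 = (⅐)*(230/7491) = 230/52437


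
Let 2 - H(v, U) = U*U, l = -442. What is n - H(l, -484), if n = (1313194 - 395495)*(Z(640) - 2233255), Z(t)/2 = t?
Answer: -2048280991271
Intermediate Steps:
Z(t) = 2*t
H(v, U) = 2 - U² (H(v, U) = 2 - U*U = 2 - U²)
n = -2048281225525 (n = (1313194 - 395495)*(2*640 - 2233255) = 917699*(1280 - 2233255) = 917699*(-2231975) = -2048281225525)
n - H(l, -484) = -2048281225525 - (2 - 1*(-484)²) = -2048281225525 - (2 - 1*234256) = -2048281225525 - (2 - 234256) = -2048281225525 - 1*(-234254) = -2048281225525 + 234254 = -2048280991271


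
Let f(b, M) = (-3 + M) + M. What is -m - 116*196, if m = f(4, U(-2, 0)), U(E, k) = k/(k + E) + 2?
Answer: -22737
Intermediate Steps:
U(E, k) = 2 + k/(E + k) (U(E, k) = k/(E + k) + 2 = 2 + k/(E + k))
f(b, M) = -3 + 2*M
m = 1 (m = -3 + 2*((2*(-2) + 3*0)/(-2 + 0)) = -3 + 2*((-4 + 0)/(-2)) = -3 + 2*(-1/2*(-4)) = -3 + 2*2 = -3 + 4 = 1)
-m - 116*196 = -1*1 - 116*196 = -1 - 22736 = -22737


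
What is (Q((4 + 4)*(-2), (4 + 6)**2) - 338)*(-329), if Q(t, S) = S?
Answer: 78302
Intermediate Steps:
(Q((4 + 4)*(-2), (4 + 6)**2) - 338)*(-329) = ((4 + 6)**2 - 338)*(-329) = (10**2 - 338)*(-329) = (100 - 338)*(-329) = -238*(-329) = 78302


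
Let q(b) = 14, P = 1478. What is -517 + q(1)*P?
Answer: 20175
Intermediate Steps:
-517 + q(1)*P = -517 + 14*1478 = -517 + 20692 = 20175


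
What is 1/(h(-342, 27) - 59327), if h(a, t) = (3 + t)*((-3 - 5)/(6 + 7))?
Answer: -13/771491 ≈ -1.6850e-5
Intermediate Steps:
h(a, t) = -24/13 - 8*t/13 (h(a, t) = (3 + t)*(-8/13) = -24/13 - 8*t/13)
1/(h(-342, 27) - 59327) = 1/((-24/13 - 8/13*27) - 59327) = 1/((-24/13 - 216/13) - 59327) = 1/(-240/13 - 59327) = 1/(-771491/13) = -13/771491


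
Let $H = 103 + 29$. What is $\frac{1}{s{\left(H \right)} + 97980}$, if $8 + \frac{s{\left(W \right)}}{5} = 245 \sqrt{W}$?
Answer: $\frac{4897}{469708055} - \frac{49 \sqrt{33}}{187883222} \approx 8.9274 \cdot 10^{-6}$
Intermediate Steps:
$H = 132$
$s{\left(W \right)} = -40 + 1225 \sqrt{W}$ ($s{\left(W \right)} = -40 + 5 \cdot 245 \sqrt{W} = -40 + 1225 \sqrt{W}$)
$\frac{1}{s{\left(H \right)} + 97980} = \frac{1}{\left(-40 + 1225 \sqrt{132}\right) + 97980} = \frac{1}{\left(-40 + 1225 \cdot 2 \sqrt{33}\right) + 97980} = \frac{1}{\left(-40 + 2450 \sqrt{33}\right) + 97980} = \frac{1}{97940 + 2450 \sqrt{33}}$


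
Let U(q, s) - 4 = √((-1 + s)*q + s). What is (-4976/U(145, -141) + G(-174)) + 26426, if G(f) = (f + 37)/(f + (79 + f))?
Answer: 147479487881/5580943 + 4976*I*√20731/20747 ≈ 26426.0 + 34.533*I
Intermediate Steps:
U(q, s) = 4 + √(s + q*(-1 + s)) (U(q, s) = 4 + √((-1 + s)*q + s) = 4 + √(q*(-1 + s) + s) = 4 + √(s + q*(-1 + s)))
G(f) = (37 + f)/(79 + 2*f)
(-4976/U(145, -141) + G(-174)) + 26426 = (-4976/(4 + √(-141 - 1*145 + 145*(-141))) + (37 - 174)/(79 + 2*(-174))) + 26426 = (-4976/(4 + √(-141 - 145 - 20445)) - 137/(79 - 348)) + 26426 = (-4976/(4 + √(-20731)) - 137/(-269)) + 26426 = (-4976/(4 + I*√20731) - 1/269*(-137)) + 26426 = (-4976/(4 + I*√20731) + 137/269) + 26426 = (137/269 - 4976/(4 + I*√20731)) + 26426 = 7108731/269 - 4976/(4 + I*√20731)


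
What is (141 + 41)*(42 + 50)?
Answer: 16744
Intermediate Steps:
(141 + 41)*(42 + 50) = 182*92 = 16744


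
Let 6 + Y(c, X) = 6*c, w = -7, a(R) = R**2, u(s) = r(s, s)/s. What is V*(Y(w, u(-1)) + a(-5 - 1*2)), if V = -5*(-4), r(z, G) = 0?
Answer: 20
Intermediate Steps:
u(s) = 0 (u(s) = 0/s = 0)
Y(c, X) = -6 + 6*c
V = 20
V*(Y(w, u(-1)) + a(-5 - 1*2)) = 20*((-6 + 6*(-7)) + (-5 - 1*2)**2) = 20*((-6 - 42) + (-5 - 2)**2) = 20*(-48 + (-7)**2) = 20*(-48 + 49) = 20*1 = 20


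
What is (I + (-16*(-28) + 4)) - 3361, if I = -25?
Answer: -2934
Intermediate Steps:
(I + (-16*(-28) + 4)) - 3361 = (-25 + (-16*(-28) + 4)) - 3361 = (-25 + (448 + 4)) - 3361 = (-25 + 452) - 3361 = 427 - 3361 = -2934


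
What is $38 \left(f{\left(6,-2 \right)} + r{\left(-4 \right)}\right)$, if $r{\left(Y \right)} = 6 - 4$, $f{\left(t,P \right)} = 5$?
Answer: $266$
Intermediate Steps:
$r{\left(Y \right)} = 2$
$38 \left(f{\left(6,-2 \right)} + r{\left(-4 \right)}\right) = 38 \left(5 + 2\right) = 38 \cdot 7 = 266$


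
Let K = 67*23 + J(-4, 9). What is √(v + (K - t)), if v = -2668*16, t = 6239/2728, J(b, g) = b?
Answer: I*√76565525894/1364 ≈ 202.86*I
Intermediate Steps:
t = 6239/2728 (t = 6239*(1/2728) = 6239/2728 ≈ 2.2870)
K = 1537 (K = 67*23 - 4 = 1541 - 4 = 1537)
v = -42688
√(v + (K - t)) = √(-42688 + (1537 - 1*6239/2728)) = √(-42688 + (1537 - 6239/2728)) = √(-42688 + 4186697/2728) = √(-112266167/2728) = I*√76565525894/1364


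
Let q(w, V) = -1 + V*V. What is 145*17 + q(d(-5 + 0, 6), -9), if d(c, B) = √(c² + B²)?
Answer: 2545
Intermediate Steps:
d(c, B) = √(B² + c²)
q(w, V) = -1 + V²
145*17 + q(d(-5 + 0, 6), -9) = 145*17 + (-1 + (-9)²) = 2465 + (-1 + 81) = 2465 + 80 = 2545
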